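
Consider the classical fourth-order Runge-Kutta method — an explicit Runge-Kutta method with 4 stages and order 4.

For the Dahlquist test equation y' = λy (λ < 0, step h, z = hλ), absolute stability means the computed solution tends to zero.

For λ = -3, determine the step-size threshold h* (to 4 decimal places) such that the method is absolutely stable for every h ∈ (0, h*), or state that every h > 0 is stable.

(-2.7853,0); λ=-3 ⇒ h* = 0.9284.

Test eqn y'=λy, z=hλ:
  order 4, 4-stage ⇒ R(z)=1+z+z^2/2+z^3/6+z^4/24
  (e.g. R(-0.99)=0.37836, |R|=0.37836)

Need |R(x)|<1, x<0.
x=-0.99: |R|=0.3784
|R(-2.7)|=0.8788 |R(-2.19)|=0.4159 |R(-2.15)|=0.3952
Bisect:
  x_lo=-3.6829 |R|=3.4390  x_hi=-0.2445 |R|=0.7831
  mid=-1.96372 |R|=0.32189 →hi
  mid=-2.82331 |R|=1.05884 →lo
  mid=-2.39351 |R|=0.55308 →hi
  mid=-2.60841 |R|=0.76446 →hi
  mid=-2.71586 |R|=0.90026 →hi
  mid=-2.76958 |R|=0.97657 →hi
  mid=-2.79645 |R|=1.01694 →lo
  mid=-2.78301 |R|=0.99657 →hi
  mid=-2.78973 |R|=1.00671 →lo
  ...
  [-2.78532,-2.78511] ⇒ x*=-2.7853
So |R|<1 on (-2.7853, 0).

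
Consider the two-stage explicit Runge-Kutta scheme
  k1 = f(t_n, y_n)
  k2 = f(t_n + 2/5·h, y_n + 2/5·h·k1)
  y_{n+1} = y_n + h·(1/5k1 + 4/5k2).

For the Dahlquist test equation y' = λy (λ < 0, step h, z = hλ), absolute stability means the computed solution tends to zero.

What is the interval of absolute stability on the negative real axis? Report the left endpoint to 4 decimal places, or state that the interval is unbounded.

(-3.1250, 0).

Set f=λy, z=hλ:
  k1=λy_n ⇒ h·k1=z·y_n;  k2=λ(1+2/5z)y_n ⇒ h·k2=z(1+2/5z)y_n
  y_{n+1}/y_n = 1 + 1/5z + 4/5z(1+2/5z) = 1 + z + 8/25z²
  ⇒ R(z) = 1 + z + 8/25z².

Boundary: |R(x)|=1, x<0.
x=-1.63: |R|=0.2202
R=1: x+8/25x²=0 ⇒ x=−25/8=-3.1250; min R=1−1/(4·8/25)=0.2188>−1
Confirm numerically:
  x=-2.863: |R|=0.75997 <1
  x=-1.839: |R|=0.24321 <1
  x=-1.441: |R|=0.22347 <1
  x=-3.644: |R|=1.60520 >1
  x=-3.422: |R|=1.32523 >1
  x=-3.176: |R|=1.05183 >1
Stable set (-3.1250, 0).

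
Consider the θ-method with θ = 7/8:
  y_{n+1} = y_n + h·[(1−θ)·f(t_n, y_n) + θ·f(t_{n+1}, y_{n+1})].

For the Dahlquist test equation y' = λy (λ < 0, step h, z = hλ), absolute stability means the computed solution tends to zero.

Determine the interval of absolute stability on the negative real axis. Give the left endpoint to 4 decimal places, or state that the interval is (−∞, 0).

interval (−∞, 0).

On y'=λy, z=hλ:
  y_{n+1} = y_n + z·[1/8·y_n + 7/8·y_{n+1}] ⇒ (1 − 7/8z)y_{n+1} = (1 + 1/8z)y_n
  Hence R(z) = (1 + 1/8z)/(1 − 7/8z).

Solve |R(x)|<1 on ℝ⁻.
x=-1.06: |R|=0.4501
x=-2: |R|=0.2727
x=-10: |R|=0.0256
x=-100: |R|=0.1299
θ=7/8≥1/2 ⇒ |1+1/8x|<|1−7/8x| ∀x<0 ⇒ stable on all of ℝ⁻.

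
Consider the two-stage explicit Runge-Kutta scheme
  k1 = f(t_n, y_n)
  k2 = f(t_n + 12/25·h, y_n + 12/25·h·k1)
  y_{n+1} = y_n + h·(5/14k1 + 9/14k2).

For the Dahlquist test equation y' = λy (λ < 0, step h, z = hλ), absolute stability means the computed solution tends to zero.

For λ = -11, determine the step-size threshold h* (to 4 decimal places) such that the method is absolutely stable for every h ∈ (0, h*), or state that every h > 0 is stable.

On y'=λy, z=hλ:
  k1=λy_n ⇒ h·k1=z·y_n;  k2=λ(1+12/25z)y_n ⇒ h·k2=z(1+12/25z)y_n
  y_{n+1}/y_n = 1 + 5/14z + 9/14z(1+12/25z) = 1 + z + 54/175z²
  ⇒ R(z) = 1 + z + 54/175z².

Solve |R(x)|<1 on ℝ⁻.
x=-0.68: |R|=0.4627
R=1: x+54/175x²=0 ⇒ x=−175/54=-3.2407; min R=1−1/(4·54/175)=0.1898>−1
Confirm numerically:
  x=-3.092: |R|=0.85809 <1
  x=-2.557: |R|=0.46052 <1
  x=-1.844: |R|=0.20525 <1
  x=-3.725: |R|=1.55662 >1
  x=-3.683: |R|=1.50261 >1
Stable set (-3.2407, 0).

(-3.2407,0); λ=-11 ⇒ h* = (175/54)/11 = 0.2946.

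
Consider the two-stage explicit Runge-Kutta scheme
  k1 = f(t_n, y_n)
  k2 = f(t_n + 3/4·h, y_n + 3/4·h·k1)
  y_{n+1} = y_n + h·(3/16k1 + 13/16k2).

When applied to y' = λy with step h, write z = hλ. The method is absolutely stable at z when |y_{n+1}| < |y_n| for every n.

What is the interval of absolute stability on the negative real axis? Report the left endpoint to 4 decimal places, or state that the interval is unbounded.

Set f=λy, z=hλ:
  k1=λy_n ⇒ h·k1=z·y_n;  k2=λ(1+3/4z)y_n ⇒ h·k2=z(1+3/4z)y_n
  y_{n+1}/y_n = 1 + 3/16z + 13/16z(1+3/4z) = 1 + z + 39/64z²
  ⇒ R(z) = 1 + z + 39/64z².

Need |R(x)|<1, x<0.
x=-0.8: |R|=0.5900
R=1: x+39/64x²=0 ⇒ x=−64/39=-1.6410; min R=1−1/(4·39/64)=0.5897>−1
Confirm numerically:
  x=-1.588: |R|=0.94869 <1
  x=-0.844: |R|=0.59008 <1
  x=-0.785: |R|=0.59051 <1
  x=-0.725: |R|=0.59530 <1
  x=-1.852: |R|=1.23810 >1
  x=-1.706: |R|=1.06755 >1
Interval (-1.6410, 0).

z∈(-1.6410,0).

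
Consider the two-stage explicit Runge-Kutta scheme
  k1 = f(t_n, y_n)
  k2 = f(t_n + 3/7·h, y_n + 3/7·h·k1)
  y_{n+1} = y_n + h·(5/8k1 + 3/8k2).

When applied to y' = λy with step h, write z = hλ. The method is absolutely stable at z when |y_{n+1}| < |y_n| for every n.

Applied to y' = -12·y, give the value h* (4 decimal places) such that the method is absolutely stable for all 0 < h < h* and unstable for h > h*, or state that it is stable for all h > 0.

With y'=λy (z=hλ):
  k1=λy_n ⇒ h·k1=z·y_n;  k2=λ(1+3/7z)y_n ⇒ h·k2=z(1+3/7z)y_n
  y_{n+1}/y_n = 1 + 5/8z + 3/8z(1+3/7z) = 1 + z + 9/56z²
  so R(z) = 1 + z + 9/56z².

Need |R(x)|<1, x<0.
x=-1.71: |R|=0.2401
R=1: x+9/56x²=0 ⇒ x=−56/9=-6.2222; min R=1−1/(4·9/56)=-0.5556>−1
Confirm numerically:
  x=-6.109: |R|=0.88884 <1
  x=-4.188: |R|=0.36918 <1
  x=-2.726: |R|=0.53172 <1
  x=-6.512: |R|=1.30327 >1
  x=-6.361: |R|=1.14187 >1
So |R|<1 on (-6.2222, 0).

(-6.2222,0); λ=-12 ⇒ h* = (56/9)/12 = 0.5185.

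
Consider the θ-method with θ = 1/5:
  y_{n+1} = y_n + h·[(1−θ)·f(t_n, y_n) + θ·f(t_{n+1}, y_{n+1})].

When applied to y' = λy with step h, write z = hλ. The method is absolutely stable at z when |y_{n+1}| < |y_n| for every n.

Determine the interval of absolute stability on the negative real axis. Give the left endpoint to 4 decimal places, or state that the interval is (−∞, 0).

On y'=λy, z=hλ:
  y_{n+1} = y_n + z·[4/5·y_n + 1/5·y_{n+1}] ⇒ (1 − 1/5z)y_{n+1} = (1 + 4/5z)y_n
  ⇒ R(z) = (1 + 4/5z)/(1 − 1/5z).

Boundary: |R(x)|=1, x<0.
x=-0.56: |R|=0.4964
R=−1: 1+4/5x = −1+1/5x ⇒ -3/5x=2 ⇒ x=2/(-3/5)=-3.3333
Confirm numerically:
  x=-2.474: |R|=0.65507 <1
  x=-2.461: |R|=0.64924 <1
  x=-1.980: |R|=0.41834 <1
  x=-3.779: |R|=1.15230 >1
  x=-3.476: |R|=1.05050 >1
So |R|<1 on (-3.3333, 0).

z∈(-3.3333,0).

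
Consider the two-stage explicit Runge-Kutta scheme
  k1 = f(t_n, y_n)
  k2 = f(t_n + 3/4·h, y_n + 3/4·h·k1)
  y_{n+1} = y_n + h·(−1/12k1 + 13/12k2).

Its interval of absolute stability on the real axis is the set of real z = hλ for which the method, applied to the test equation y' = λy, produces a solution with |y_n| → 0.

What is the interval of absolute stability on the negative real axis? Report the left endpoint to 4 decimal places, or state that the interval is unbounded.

z∈(-1.2308,0).

With y'=λy (z=hλ):
  k1=λy_n ⇒ h·k1=z·y_n;  k2=λ(1+3/4z)y_n ⇒ h·k2=z(1+3/4z)y_n
  y_{n+1}/y_n = 1 − 1/12z + 13/12z(1+3/4z) = 1 + z + 13/16z²
  so R(z) = 1 + z + 13/16z².

Boundary: |R(x)|=1, x<0.
x=-0.31: |R|=0.7681
R=1: x+13/16x²=0 ⇒ x=−16/13=-1.2308; min R=1−1/(4·13/16)=0.6923>−1
Confirm numerically:
  x=-1.064: |R|=0.85583 <1
  x=-0.912: |R|=0.76379 <1
  x=-0.894: |R|=0.75538 <1
  x=-0.881: |R|=0.74963 <1
  x=-1.729: |R|=1.69992 >1
  x=-1.669: |R|=1.59427 >1
  x=-1.392: |R|=1.18235 >1
Interval (-1.2308, 0).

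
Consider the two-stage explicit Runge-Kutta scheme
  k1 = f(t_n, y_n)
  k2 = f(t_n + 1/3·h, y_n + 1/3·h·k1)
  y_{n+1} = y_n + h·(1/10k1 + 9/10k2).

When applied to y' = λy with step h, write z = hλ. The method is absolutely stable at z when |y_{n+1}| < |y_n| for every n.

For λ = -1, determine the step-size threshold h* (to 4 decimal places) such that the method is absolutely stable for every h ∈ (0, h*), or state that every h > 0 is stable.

On y'=λy, z=hλ:
  k1=λy_n ⇒ h·k1=z·y_n;  k2=λ(1+1/3z)y_n ⇒ h·k2=z(1+1/3z)y_n
  y_{n+1}/y_n = 1 + 1/10z + 9/10z(1+1/3z) = 1 + z + 3/10z²
  Hence R(z) = 1 + z + 3/10z².

Find x<0 with |R(x)|<1.
x=-1.69: |R|=0.1668
R=1: x+3/10x²=0 ⇒ x=−10/3=-3.3333; min R=1−1/(4·3/10)=0.1667>−1
Confirm numerically:
  x=-3.294: |R|=0.96113 <1
  x=-2.199: |R|=0.25168 <1
  x=-1.600: |R|=0.16800 <1
  x=-1.500: |R|=0.17500 <1
  x=-3.738: |R|=1.45379 >1
  x=-3.660: |R|=1.35868 >1
So |R|<1 on (-3.3333, 0).

(-3.3333,0); λ=-1 ⇒ h* = (10/3)/1 = 3.3333.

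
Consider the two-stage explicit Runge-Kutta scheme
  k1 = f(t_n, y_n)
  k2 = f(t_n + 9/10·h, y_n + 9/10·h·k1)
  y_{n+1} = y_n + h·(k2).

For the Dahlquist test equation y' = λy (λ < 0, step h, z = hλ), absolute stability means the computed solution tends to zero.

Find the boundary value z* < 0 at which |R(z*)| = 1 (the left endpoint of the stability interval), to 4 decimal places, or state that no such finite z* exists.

z* = -1.1111.

Set f=λy, z=hλ:
  k1=λy_n ⇒ h·k1=z·y_n;  k2=λ(1+9/10z)y_n ⇒ h·k2=z(1+9/10z)y_n
  y_{n+1}/y_n = 1 + z(1+9/10z) = 1 + z + 9/10z²
  so R(z) = 1 + z + 9/10z².

Boundary: |R(x)|=1, x<0.
x=-1.46: |R|=1.4584
R=1: x+9/10x²=0 ⇒ x=−10/9=-1.1111; min R=1−1/(4·9/10)=0.7222>−1
Confirm numerically:
  x=-0.983: |R|=0.88666 <1
  x=-0.905: |R|=0.83212 <1
  x=-0.728: |R|=0.74899 <1
  x=-0.585: |R|=0.72300 <1
  x=-1.564: |R|=1.63749 >1
  x=-1.330: |R|=1.26201 >1
  x=-1.264: |R|=1.17393 >1
Interval (-1.1111, 0).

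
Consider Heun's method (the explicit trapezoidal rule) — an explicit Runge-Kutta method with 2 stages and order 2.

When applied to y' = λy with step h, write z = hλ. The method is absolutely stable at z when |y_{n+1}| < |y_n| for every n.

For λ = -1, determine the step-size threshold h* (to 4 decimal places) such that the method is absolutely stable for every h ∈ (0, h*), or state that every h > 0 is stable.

On y'=λy, z=hλ:
  order 2, 2-stage ⇒ R(z)=1+z+z^2/2
  (e.g. R(-1.4)=0.58000, |R|=0.58000)

Need |R(x)|<1, x<0.
x=-1.4: |R|=0.5800
|R(-1.97)|=0.9704 |R(-1.5)|=0.6250 |R(-0.57)|=0.5924
Bisect:
  x_lo=-2.4664 |R|=1.5752  x_hi=-0.2533 |R|=0.7788
  mid=-1.35988 |R|=0.56476 →hi
  mid=-1.91315 |R|=0.91692 →hi
  mid=-2.18978 |R|=1.20779 →lo
  mid=-2.05147 |R|=1.05279 →lo
  mid=-1.98231 |R|=0.98246 →hi
  mid=-2.01689 |R|=1.01703 →lo
  mid=-1.99960 |R|=0.99960 →hi
  ...
  [-2.00000,-1.99987] ⇒ x*=-2.0000
So |R|<1 on (-2.0000, 0).

(-2.0000,0); λ=-1 ⇒ h* = 2.0000.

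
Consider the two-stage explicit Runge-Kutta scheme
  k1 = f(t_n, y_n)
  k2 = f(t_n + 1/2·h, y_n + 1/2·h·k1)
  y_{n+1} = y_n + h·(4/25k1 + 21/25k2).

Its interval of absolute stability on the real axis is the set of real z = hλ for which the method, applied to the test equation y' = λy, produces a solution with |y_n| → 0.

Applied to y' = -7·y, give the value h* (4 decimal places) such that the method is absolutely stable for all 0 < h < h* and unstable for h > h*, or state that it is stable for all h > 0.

(-2.3810,0); λ=-7 ⇒ h* = (50/21)/7 = 0.3401.

With y'=λy (z=hλ):
  k1=λy_n ⇒ h·k1=z·y_n;  k2=λ(1+1/2z)y_n ⇒ h·k2=z(1+1/2z)y_n
  y_{n+1}/y_n = 1 + 4/25z + 21/25z(1+1/2z) = 1 + z + 21/50z²
  so R(z) = 1 + z + 21/50z².

Need |R(x)|<1, x<0.
x=-1.31: |R|=0.4108
R=1: x+21/50x²=0 ⇒ x=−50/21=-2.3810; min R=1−1/(4·21/50)=0.4048>−1
Confirm numerically:
  x=-2.077: |R|=0.73485 <1
  x=-1.628: |R|=0.48516 <1
  x=-1.385: |R|=0.42065 <1
  x=-0.988: |R|=0.42198 <1
  x=-2.962: |R|=1.72285 >1
  x=-2.582: |R|=1.21802 >1
  x=-2.419: |R|=1.03866 >1
So |R|<1 on (-2.3810, 0).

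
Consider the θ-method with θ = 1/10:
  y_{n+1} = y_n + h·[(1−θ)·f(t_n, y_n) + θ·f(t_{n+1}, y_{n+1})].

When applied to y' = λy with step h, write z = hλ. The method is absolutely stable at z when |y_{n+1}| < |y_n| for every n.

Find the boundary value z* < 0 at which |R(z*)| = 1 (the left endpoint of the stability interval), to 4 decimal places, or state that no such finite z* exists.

On y'=λy, z=hλ:
  y_{n+1} = y_n + z·[9/10·y_n + 1/10·y_{n+1}] ⇒ (1 − 1/10z)y_{n+1} = (1 + 9/10z)y_n
  ⇒ R(z) = (1 + 9/10z)/(1 − 1/10z).

Solve |R(x)|<1 on ℝ⁻.
x=-0.8: |R|=0.2593
R=−1: 1+9/10x = −1+1/10x ⇒ -4/5x=2 ⇒ x=2/(-4/5)=-2.5000
Confirm numerically:
  x=-2.456: |R|=0.97174 <1
  x=-2.357: |R|=0.90742 <1
  x=-1.826: |R|=0.54406 <1
  x=-3.057: |R|=1.34127 >1
  x=-2.767: |R|=1.16731 >1
  x=-2.566: |R|=1.04202 >1
Interval (-2.5000, 0).

left endpoint -2.5000.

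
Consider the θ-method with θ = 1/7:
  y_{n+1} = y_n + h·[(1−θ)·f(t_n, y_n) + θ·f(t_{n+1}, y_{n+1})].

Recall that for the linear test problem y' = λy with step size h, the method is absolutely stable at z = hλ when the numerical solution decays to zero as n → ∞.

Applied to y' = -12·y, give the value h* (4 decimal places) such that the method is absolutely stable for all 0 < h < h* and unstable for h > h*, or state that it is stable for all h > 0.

On y'=λy, z=hλ:
  y_{n+1} = y_n + z·[6/7·y_n + 1/7·y_{n+1}] ⇒ (1 − 1/7z)y_{n+1} = (1 + 6/7z)y_n
  Hence R(z) = (1 + 6/7z)/(1 − 1/7z).

Solve |R(x)|<1 on ℝ⁻.
x=-0.76: |R|=0.3144
R=−1: 1+6/7x = −1+1/7x ⇒ -5/7x=2 ⇒ x=2/(-5/7)=-2.8000
Confirm numerically:
  x=-2.579: |R|=0.88464 <1
  x=-1.927: |R|=0.51103 <1
  x=-1.433: |R|=0.18949 <1
  x=-3.386: |R|=1.28211 >1
  x=-3.146: |R|=1.17051 >1
  x=-2.995: |R|=1.09755 >1
Stable set (-2.8000, 0).

(-2.8000,0); λ=-12 ⇒ h* = (14/5)/12 = 0.2333.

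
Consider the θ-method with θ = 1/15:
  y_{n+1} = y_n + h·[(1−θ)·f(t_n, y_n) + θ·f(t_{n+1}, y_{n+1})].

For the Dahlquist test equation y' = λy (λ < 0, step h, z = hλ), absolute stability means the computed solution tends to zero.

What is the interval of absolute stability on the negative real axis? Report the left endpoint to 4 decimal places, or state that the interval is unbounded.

z∈(-2.3077,0).

With y'=λy (z=hλ):
  y_{n+1} = y_n + z·[14/15·y_n + 1/15·y_{n+1}] ⇒ (1 − 1/15z)y_{n+1} = (1 + 14/15z)y_n
  ⇒ R(z) = (1 + 14/15z)/(1 − 1/15z).

Need |R(x)|<1, x<0.
x=-0.64: |R|=0.3862
R=−1: 1+14/15x = −1+1/15x ⇒ -13/15x=2 ⇒ x=2/(-13/15)=-2.3077
Confirm numerically:
  x=-2.281: |R|=0.97992 <1
  x=-1.283: |R|=0.18191 <1
  x=-0.948: |R|=0.10835 <1
  x=-2.774: |R|=1.34106 >1
  x=-2.671: |R|=1.26727 >1
  x=-2.451: |R|=1.10676 >1
Stable set (-2.3077, 0).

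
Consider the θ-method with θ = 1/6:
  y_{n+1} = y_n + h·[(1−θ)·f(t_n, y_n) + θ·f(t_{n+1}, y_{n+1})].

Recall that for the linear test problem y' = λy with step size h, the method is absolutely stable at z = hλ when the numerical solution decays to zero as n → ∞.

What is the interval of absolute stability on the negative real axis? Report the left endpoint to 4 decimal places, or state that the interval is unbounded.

Set f=λy, z=hλ:
  y_{n+1} = y_n + z·[5/6·y_n + 1/6·y_{n+1}] ⇒ (1 − 1/6z)y_{n+1} = (1 + 5/6z)y_n
  R(z) = (1 + 5/6z)/(1 − 1/6z).

Find x<0 with |R(x)|<1.
x=-1.51: |R|=0.2064
R=−1: 1+5/6x = −1+1/6x ⇒ -2/3x=2 ⇒ x=2/(-2/3)=-3.0000
Confirm numerically:
  x=-2.077: |R|=0.54290 <1
  x=-2.021: |R|=0.51178 <1
  x=-1.924: |R|=0.45684 <1
  x=-1.875: |R|=0.42857 <1
  x=-3.238: |R|=1.10305 >1
  x=-3.092: |R|=1.04048 >1
Stable set (-3.0000, 0).

(-3.0000, 0).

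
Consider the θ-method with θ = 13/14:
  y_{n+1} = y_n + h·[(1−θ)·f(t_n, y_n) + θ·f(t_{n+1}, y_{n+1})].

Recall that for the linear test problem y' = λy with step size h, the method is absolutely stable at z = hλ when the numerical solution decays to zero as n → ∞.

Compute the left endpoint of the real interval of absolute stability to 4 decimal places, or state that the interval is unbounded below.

unbounded; (−∞, 0).

Set f=λy, z=hλ:
  y_{n+1} = y_n + z·[1/14·y_n + 13/14·y_{n+1}] ⇒ (1 − 13/14z)y_{n+1} = (1 + 1/14z)y_n
  so R(z) = (1 + 1/14z)/(1 − 13/14z).

Boundary: |R(x)|=1, x<0.
x=-1.31: |R|=0.4090
x=-2: |R|=0.3000
x=-10: |R|=0.0278
x=-100: |R|=0.0654
θ=13/14≥1/2 ⇒ |1+1/14x|<|1−13/14x| ∀x<0 ⇒ stable on all of ℝ⁻.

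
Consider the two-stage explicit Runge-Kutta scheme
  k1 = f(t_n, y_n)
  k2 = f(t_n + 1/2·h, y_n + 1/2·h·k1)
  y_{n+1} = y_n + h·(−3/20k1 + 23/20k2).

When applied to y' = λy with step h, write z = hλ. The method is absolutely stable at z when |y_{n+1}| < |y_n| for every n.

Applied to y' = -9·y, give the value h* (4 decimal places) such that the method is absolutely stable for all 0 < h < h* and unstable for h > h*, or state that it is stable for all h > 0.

Test eqn y'=λy, z=hλ:
  k1=λy_n ⇒ h·k1=z·y_n;  k2=λ(1+1/2z)y_n ⇒ h·k2=z(1+1/2z)y_n
  y_{n+1}/y_n = 1 − 3/20z + 23/20z(1+1/2z) = 1 + z + 23/40z²
  so R(z) = 1 + z + 23/40z².

Boundary: |R(x)|=1, x<0.
x=-0.38: |R|=0.7030
R=1: x+23/40x²=0 ⇒ x=−40/23=-1.7391; min R=1−1/(4·23/40)=0.5652>−1
Confirm numerically:
  x=-1.553: |R|=0.83379 <1
  x=-1.041: |R|=0.58212 <1
  x=-0.785: |R|=0.56933 <1
  x=-2.334: |R|=1.79834 >1
  x=-2.187: |R|=1.56321 >1
So |R|<1 on (-1.7391, 0).

(-1.7391,0); λ=-9 ⇒ h* = (40/23)/9 = 0.1932.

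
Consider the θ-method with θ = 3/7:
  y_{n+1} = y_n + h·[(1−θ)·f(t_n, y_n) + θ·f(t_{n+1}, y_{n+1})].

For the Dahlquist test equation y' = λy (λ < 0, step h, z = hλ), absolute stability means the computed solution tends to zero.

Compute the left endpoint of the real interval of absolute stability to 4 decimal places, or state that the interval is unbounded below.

left endpoint -14.0000.

On y'=λy, z=hλ:
  y_{n+1} = y_n + z·[4/7·y_n + 3/7·y_{n+1}] ⇒ (1 − 3/7z)y_{n+1} = (1 + 4/7z)y_n
  so R(z) = (1 + 4/7z)/(1 − 3/7z).

Boundary: |R(x)|=1, x<0.
x=-1.08: |R|=0.2617
R=−1: 1+4/7x = −1+3/7x ⇒ -1/7x=2 ⇒ x=2/(-1/7)=-14.0000
Confirm numerically:
  x=-12.435: |R|=0.96468 <1
  x=-9.979: |R|=0.89114 <1
  x=-7.823: |R|=0.79727 <1
  x=-7.399: |R|=0.77392 <1
  x=-14.328: |R|=1.00656 >1
  x=-14.144: |R|=1.00291 >1
So |R|<1 on (-14.0000, 0).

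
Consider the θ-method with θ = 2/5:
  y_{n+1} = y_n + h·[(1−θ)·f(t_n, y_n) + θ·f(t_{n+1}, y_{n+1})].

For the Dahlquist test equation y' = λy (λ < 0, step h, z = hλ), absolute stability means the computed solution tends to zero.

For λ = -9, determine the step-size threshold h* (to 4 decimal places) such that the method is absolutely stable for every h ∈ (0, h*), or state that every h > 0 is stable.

With y'=λy (z=hλ):
  y_{n+1} = y_n + z·[3/5·y_n + 2/5·y_{n+1}] ⇒ (1 − 2/5z)y_{n+1} = (1 + 3/5z)y_n
  Hence R(z) = (1 + 3/5z)/(1 − 2/5z).

Find x<0 with |R(x)|<1.
x=-0.61: |R|=0.5096
R=−1: 1+3/5x = −1+2/5x ⇒ -1/5x=2 ⇒ x=2/(-1/5)=-10.0000
Confirm numerically:
  x=-8.464: |R|=0.92995 <1
  x=-6.662: |R|=0.81783 <1
  x=-6.526: |R|=0.80756 <1
  x=-10.363: |R|=1.01411 >1
  x=-10.235: |R|=1.00923 >1
  x=-10.092: |R|=1.00365 >1
Interval (-10.0000, 0).

(-10.0000,0); λ=-9 ⇒ h* = (10)/9 = 1.1111.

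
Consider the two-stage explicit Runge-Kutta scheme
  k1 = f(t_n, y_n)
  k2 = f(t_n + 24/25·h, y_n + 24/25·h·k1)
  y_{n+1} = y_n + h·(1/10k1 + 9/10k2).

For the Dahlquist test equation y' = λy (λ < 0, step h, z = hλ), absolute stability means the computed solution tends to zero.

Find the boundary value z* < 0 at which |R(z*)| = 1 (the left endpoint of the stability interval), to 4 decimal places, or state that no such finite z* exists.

Set f=λy, z=hλ:
  k1=λy_n ⇒ h·k1=z·y_n;  k2=λ(1+24/25z)y_n ⇒ h·k2=z(1+24/25z)y_n
  y_{n+1}/y_n = 1 + 1/10z + 9/10z(1+24/25z) = 1 + z + 108/125z²
  R(z) = 1 + z + 108/125z².

Find x<0 with |R(x)|<1.
x=-0.53: |R|=0.7127
R=1: x+108/125x²=0 ⇒ x=−125/108=-1.1574; min R=1−1/(4·108/125)=0.7106>−1
Confirm numerically:
  x=-1.050: |R|=0.90256 <1
  x=-0.944: |R|=0.82594 <1
  x=-0.784: |R|=0.74706 <1
  x=-0.631: |R|=0.71301 <1
  x=-1.709: |R|=1.81447 >1
  x=-1.238: |R|=1.08620 >1
Stable set (-1.1574, 0).

z* = -1.1574.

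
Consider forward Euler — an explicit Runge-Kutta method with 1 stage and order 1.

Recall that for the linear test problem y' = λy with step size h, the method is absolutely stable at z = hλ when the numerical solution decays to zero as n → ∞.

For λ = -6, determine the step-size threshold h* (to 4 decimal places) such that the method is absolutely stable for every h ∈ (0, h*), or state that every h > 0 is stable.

On y'=λy, z=hλ:
  order 1, 1-stage ⇒ R(z)=1+z
  (e.g. R(-0.51)=0.49000, |R|=0.49000)

Find x<0 with |R(x)|<1.
x=-0.51: |R|=0.4900
|R(-2.05)|=1.0500 |R(-1.92)|=0.9200 |R(-0.84)|=0.1600
Bisect:
  x_lo=-2.7840 |R|=1.7840  x_hi=-0.2577 |R|=0.7423
  mid=-1.52086 |R|=0.52086 →hi
  mid=-2.15243 |R|=1.15243 →lo
  mid=-1.83665 |R|=0.83665 →hi
  mid=-1.99454 |R|=0.99454 →hi
  mid=-2.07349 |R|=1.07349 →lo
  mid=-2.03401 |R|=1.03401 →lo
  mid=-2.01428 |R|=1.01428 →lo
  mid=-2.00441 |R|=1.00441 →lo
  ...
  [-2.00009,-1.99994] ⇒ x*=-2.0000
Interval (-2.0000, 0).

(-2.0000,0); λ=-6 ⇒ h* = 0.3333.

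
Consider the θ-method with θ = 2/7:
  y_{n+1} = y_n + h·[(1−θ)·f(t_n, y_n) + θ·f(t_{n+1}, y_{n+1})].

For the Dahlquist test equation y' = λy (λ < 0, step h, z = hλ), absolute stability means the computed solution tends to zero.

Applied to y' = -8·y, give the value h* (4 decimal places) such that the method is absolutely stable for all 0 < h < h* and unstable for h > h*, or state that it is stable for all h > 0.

On y'=λy, z=hλ:
  y_{n+1} = y_n + z·[5/7·y_n + 2/7·y_{n+1}] ⇒ (1 − 2/7z)y_{n+1} = (1 + 5/7z)y_n
  so R(z) = (1 + 5/7z)/(1 − 2/7z).

Need |R(x)|<1, x<0.
x=-0.43: |R|=0.6170
R=−1: 1+5/7x = −1+2/7x ⇒ -3/7x=2 ⇒ x=2/(-3/7)=-4.6667
Confirm numerically:
  x=-4.637: |R|=0.99453 <1
  x=-3.259: |R|=0.68760 <1
  x=-2.060: |R|=0.29676 <1
  x=-5.255: |R|=1.10080 >1
  x=-4.861: |R|=1.03486 >1
  x=-4.830: |R|=1.02941 >1
Stable set (-4.6667, 0).

(-4.6667,0); λ=-8 ⇒ h* = (14/3)/8 = 0.5833.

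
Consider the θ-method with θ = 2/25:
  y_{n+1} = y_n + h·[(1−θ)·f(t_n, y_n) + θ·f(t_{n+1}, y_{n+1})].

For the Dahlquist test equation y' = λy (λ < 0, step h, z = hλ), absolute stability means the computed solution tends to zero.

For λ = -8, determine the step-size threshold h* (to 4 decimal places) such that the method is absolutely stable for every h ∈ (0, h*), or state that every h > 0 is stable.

(-2.3810,0); λ=-8 ⇒ h* = (50/21)/8 = 0.2976.

With y'=λy (z=hλ):
  y_{n+1} = y_n + z·[23/25·y_n + 2/25·y_{n+1}] ⇒ (1 − 2/25z)y_{n+1} = (1 + 23/25z)y_n
  R(z) = (1 + 23/25z)/(1 − 2/25z).

Find x<0 with |R(x)|<1.
x=-0.97: |R|=0.0999
R=−1: 1+23/25x = −1+2/25x ⇒ -21/25x=2 ⇒ x=2/(-21/25)=-2.3810
Confirm numerically:
  x=-2.221: |R|=0.88591 <1
  x=-1.979: |R|=0.70851 <1
  x=-1.693: |R|=0.49105 <1
  x=-1.239: |R|=0.12727 <1
  x=-2.816: |R|=1.29825 >1
  x=-2.760: |R|=1.26081 >1
  x=-2.425: |R|=1.03099 >1
Interval (-2.3810, 0).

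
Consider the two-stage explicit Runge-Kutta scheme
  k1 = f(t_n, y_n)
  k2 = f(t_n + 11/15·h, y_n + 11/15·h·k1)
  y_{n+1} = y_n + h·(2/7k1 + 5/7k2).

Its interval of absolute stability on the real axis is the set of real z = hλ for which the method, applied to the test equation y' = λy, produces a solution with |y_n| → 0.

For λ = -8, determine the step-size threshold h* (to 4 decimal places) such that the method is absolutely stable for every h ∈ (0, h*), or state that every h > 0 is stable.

Test eqn y'=λy, z=hλ:
  k1=λy_n ⇒ h·k1=z·y_n;  k2=λ(1+11/15z)y_n ⇒ h·k2=z(1+11/15z)y_n
  y_{n+1}/y_n = 1 + 2/7z + 5/7z(1+11/15z) = 1 + z + 11/21z²
  ⇒ R(z) = 1 + z + 11/21z².

Need |R(x)|<1, x<0.
x=-1.78: |R|=0.8796
R=1: x+11/21x²=0 ⇒ x=−21/11=-1.9091; min R=1−1/(4·11/21)=0.5227>−1
Confirm numerically:
  x=-1.864: |R|=0.95597 <1
  x=-1.357: |R|=0.60757 <1
  x=-1.087: |R|=0.53192 <1
  x=-0.937: |R|=0.52289 <1
  x=-2.125: |R|=1.24033 >1
  x=-2.087: |R|=1.19449 >1
  x=-2.003: |R|=1.09853 >1
Interval (-1.9091, 0).

(-1.9091,0); λ=-8 ⇒ h* = (21/11)/8 = 0.2386.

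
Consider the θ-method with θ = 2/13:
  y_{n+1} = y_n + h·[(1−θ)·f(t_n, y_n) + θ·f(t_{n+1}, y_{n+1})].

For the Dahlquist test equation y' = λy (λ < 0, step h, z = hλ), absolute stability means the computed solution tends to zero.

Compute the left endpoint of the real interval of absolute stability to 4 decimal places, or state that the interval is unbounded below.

On y'=λy, z=hλ:
  y_{n+1} = y_n + z·[11/13·y_n + 2/13·y_{n+1}] ⇒ (1 − 2/13z)y_{n+1} = (1 + 11/13z)y_n
  ⇒ R(z) = (1 + 11/13z)/(1 − 2/13z).

Solve |R(x)|<1 on ℝ⁻.
x=-1.22: |R|=0.0272
R=−1: 1+11/13x = −1+2/13x ⇒ -9/13x=2 ⇒ x=2/(-9/13)=-2.8889
Confirm numerically:
  x=-2.795: |R|=0.95455 <1
  x=-2.188: |R|=0.63697 <1
  x=-1.987: |R|=0.52180 <1
  x=-1.275: |R|=0.06592 <1
  x=-3.161: |R|=1.12675 >1
  x=-2.940: |R|=1.02436 >1
So |R|<1 on (-2.8889, 0).

z* = -2.8889.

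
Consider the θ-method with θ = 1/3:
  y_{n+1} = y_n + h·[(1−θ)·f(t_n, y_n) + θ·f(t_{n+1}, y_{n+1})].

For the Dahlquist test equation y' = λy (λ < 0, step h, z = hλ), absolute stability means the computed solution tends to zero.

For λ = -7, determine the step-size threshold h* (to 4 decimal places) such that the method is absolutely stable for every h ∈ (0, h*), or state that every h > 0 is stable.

Test eqn y'=λy, z=hλ:
  y_{n+1} = y_n + z·[2/3·y_n + 1/3·y_{n+1}] ⇒ (1 − 1/3z)y_{n+1} = (1 + 2/3z)y_n
  Hence R(z) = (1 + 2/3z)/(1 − 1/3z).

Solve |R(x)|<1 on ℝ⁻.
x=-1.13: |R|=0.1792
R=−1: 1+2/3x = −1+1/3x ⇒ -1/3x=2 ⇒ x=2/(-1/3)=-6.0000
Confirm numerically:
  x=-5.732: |R|=0.96931 <1
  x=-4.900: |R|=0.86076 <1
  x=-3.311: |R|=0.57392 <1
  x=-6.483: |R|=1.05093 >1
  x=-6.476: |R|=1.05023 >1
Interval (-6.0000, 0).

(-6.0000,0); λ=-7 ⇒ h* = (6)/7 = 0.8571.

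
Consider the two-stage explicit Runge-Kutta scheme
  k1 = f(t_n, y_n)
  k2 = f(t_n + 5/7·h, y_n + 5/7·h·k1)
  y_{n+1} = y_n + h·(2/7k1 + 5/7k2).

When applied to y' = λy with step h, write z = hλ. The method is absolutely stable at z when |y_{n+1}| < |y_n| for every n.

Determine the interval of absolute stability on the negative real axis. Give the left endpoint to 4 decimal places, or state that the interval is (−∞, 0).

Set f=λy, z=hλ:
  k1=λy_n ⇒ h·k1=z·y_n;  k2=λ(1+5/7z)y_n ⇒ h·k2=z(1+5/7z)y_n
  y_{n+1}/y_n = 1 + 2/7z + 5/7z(1+5/7z) = 1 + z + 25/49z²
  so R(z) = 1 + z + 25/49z².

Solve |R(x)|<1 on ℝ⁻.
x=-1.39: |R|=0.5958
R=1: x+25/49x²=0 ⇒ x=−49/25=-1.9600; min R=1−1/(4·25/49)=0.5100>−1
Confirm numerically:
  x=-1.834: |R|=0.88210 <1
  x=-1.397: |R|=0.59872 <1
  x=-1.184: |R|=0.53123 <1
  x=-0.896: |R|=0.51360 <1
  x=-2.526: |R|=1.72945 >1
  x=-2.096: |R|=1.14544 >1
So |R|<1 on (-1.9600, 0).

(-1.9600, 0).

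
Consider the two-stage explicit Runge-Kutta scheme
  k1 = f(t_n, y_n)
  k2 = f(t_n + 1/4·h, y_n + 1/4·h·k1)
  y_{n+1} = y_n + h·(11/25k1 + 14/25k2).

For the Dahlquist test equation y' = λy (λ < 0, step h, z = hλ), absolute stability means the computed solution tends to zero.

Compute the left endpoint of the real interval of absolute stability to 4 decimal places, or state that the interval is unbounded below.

left endpoint -7.1429.

On y'=λy, z=hλ:
  k1=λy_n ⇒ h·k1=z·y_n;  k2=λ(1+1/4z)y_n ⇒ h·k2=z(1+1/4z)y_n
  y_{n+1}/y_n = 1 + 11/25z + 14/25z(1+1/4z) = 1 + z + 7/50z²
  so R(z) = 1 + z + 7/50z².

Find x<0 with |R(x)|<1.
x=-1.71: |R|=0.3006
R=1: x+7/50x²=0 ⇒ x=−50/7=-7.1429; min R=1−1/(4·7/50)=-0.7857>−1
Confirm numerically:
  x=-4.452: |R|=0.67716 <1
  x=-3.778: |R|=0.77974 <1
  x=-3.509: |R|=0.78517 <1
  x=-7.624: |R|=1.51355 >1
  x=-7.537: |R|=1.41589 >1
  x=-7.378: |R|=1.24288 >1
Interval (-7.1429, 0).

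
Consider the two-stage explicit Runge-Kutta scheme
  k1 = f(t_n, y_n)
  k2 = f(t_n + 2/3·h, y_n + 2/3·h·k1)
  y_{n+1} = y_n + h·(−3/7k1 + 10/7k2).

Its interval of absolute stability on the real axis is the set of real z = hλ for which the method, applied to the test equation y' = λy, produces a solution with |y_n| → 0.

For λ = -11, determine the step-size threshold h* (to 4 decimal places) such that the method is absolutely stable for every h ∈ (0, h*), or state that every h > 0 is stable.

(-1.0500,0); λ=-11 ⇒ h* = (21/20)/11 = 0.0955.

With y'=λy (z=hλ):
  k1=λy_n ⇒ h·k1=z·y_n;  k2=λ(1+2/3z)y_n ⇒ h·k2=z(1+2/3z)y_n
  y_{n+1}/y_n = 1 − 3/7z + 10/7z(1+2/3z) = 1 + z + 20/21z²
  so R(z) = 1 + z + 20/21z².

Need |R(x)|<1, x<0.
x=-0.81: |R|=0.8149
R=1: x+20/21x²=0 ⇒ x=−21/20=-1.0500; min R=1−1/(4·20/21)=0.7375>−1
Confirm numerically:
  x=-0.855: |R|=0.84121 <1
  x=-0.853: |R|=0.83996 <1
  x=-0.616: |R|=0.74539 <1
  x=-1.247: |R|=1.23396 >1
  x=-1.192: |R|=1.16120 >1
  x=-1.107: |R|=1.06009 >1
So |R|<1 on (-1.0500, 0).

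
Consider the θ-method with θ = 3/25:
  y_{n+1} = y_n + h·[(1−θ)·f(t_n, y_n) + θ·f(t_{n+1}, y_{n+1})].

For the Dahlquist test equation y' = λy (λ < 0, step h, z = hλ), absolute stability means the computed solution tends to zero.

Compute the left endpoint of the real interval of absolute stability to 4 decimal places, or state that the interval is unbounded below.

z* = -2.6316.

Test eqn y'=λy, z=hλ:
  y_{n+1} = y_n + z·[22/25·y_n + 3/25·y_{n+1}] ⇒ (1 − 3/25z)y_{n+1} = (1 + 22/25z)y_n
  R(z) = (1 + 22/25z)/(1 − 3/25z).

Boundary: |R(x)|=1, x<0.
x=-0.47: |R|=0.5551
R=−1: 1+22/25x = −1+3/25x ⇒ -19/25x=2 ⇒ x=2/(-19/25)=-2.6316
Confirm numerically:
  x=-2.311: |R|=0.80926 <1
  x=-2.254: |R|=0.77413 <1
  x=-1.835: |R|=0.50385 <1
  x=-1.744: |R|=0.44218 <1
  x=-3.006: |R|=1.20912 >1
  x=-2.904: |R|=1.15354 >1
Stable set (-2.6316, 0).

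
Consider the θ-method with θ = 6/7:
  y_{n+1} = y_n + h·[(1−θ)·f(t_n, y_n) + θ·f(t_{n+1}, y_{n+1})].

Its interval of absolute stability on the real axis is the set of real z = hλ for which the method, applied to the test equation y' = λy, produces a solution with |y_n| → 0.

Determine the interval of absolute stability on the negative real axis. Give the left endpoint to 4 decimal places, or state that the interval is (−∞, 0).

interval (−∞, 0).

With y'=λy (z=hλ):
  y_{n+1} = y_n + z·[1/7·y_n + 6/7·y_{n+1}] ⇒ (1 − 6/7z)y_{n+1} = (1 + 1/7z)y_n
  Hence R(z) = (1 + 1/7z)/(1 − 6/7z).

Find x<0 with |R(x)|<1.
x=-0.81: |R|=0.5219
x=-2: |R|=0.2632
x=-10: |R|=0.0448
x=-100: |R|=0.1532
θ=6/7≥1/2 ⇒ |1+1/7x|<|1−6/7x| ∀x<0 ⇒ interval (−∞,0).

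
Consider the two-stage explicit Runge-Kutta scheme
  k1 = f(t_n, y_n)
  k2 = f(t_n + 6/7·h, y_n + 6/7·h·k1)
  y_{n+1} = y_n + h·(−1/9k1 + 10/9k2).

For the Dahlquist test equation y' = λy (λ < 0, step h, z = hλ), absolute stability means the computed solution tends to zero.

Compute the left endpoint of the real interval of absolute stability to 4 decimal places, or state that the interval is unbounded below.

With y'=λy (z=hλ):
  k1=λy_n ⇒ h·k1=z·y_n;  k2=λ(1+6/7z)y_n ⇒ h·k2=z(1+6/7z)y_n
  y_{n+1}/y_n = 1 − 1/9z + 10/9z(1+6/7z) = 1 + z + 20/21z²
  Hence R(z) = 1 + z + 20/21z².

Boundary: |R(x)|=1, x<0.
x=-0.89: |R|=0.8644
R=1: x+20/21x²=0 ⇒ x=−21/20=-1.0500; min R=1−1/(4·20/21)=0.7375>−1
Confirm numerically:
  x=-0.556: |R|=0.73842 <1
  x=-0.458: |R|=0.74178 <1
  x=-0.436: |R|=0.74504 <1
  x=-1.569: |R|=1.77553 >1
  x=-1.161: |R|=1.12273 >1
Interval (-1.0500, 0).

left endpoint -1.0500.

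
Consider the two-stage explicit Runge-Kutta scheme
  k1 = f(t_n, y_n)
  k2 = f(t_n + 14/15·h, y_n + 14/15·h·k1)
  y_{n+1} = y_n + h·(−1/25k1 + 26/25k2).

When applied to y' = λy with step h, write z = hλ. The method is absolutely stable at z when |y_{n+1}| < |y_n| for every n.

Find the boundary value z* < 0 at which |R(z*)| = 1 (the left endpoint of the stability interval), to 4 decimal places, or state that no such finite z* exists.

On y'=λy, z=hλ:
  k1=λy_n ⇒ h·k1=z·y_n;  k2=λ(1+14/15z)y_n ⇒ h·k2=z(1+14/15z)y_n
  y_{n+1}/y_n = 1 − 1/25z + 26/25z(1+14/15z) = 1 + z + 364/375z²
  R(z) = 1 + z + 364/375z².

Solve |R(x)|<1 on ℝ⁻.
x=-0.69: |R|=0.7721
R=1: x+364/375x²=0 ⇒ x=−375/364=-1.0302; min R=1−1/(4·364/375)=0.7424>−1
Confirm numerically:
  x=-0.862: |R|=0.85925 <1
  x=-0.674: |R|=0.76695 <1
  x=-0.625: |R|=0.75417 <1
  x=-1.595: |R|=1.87440 >1
  x=-1.334: |R|=1.39336 >1
Interval (-1.0302, 0).

left endpoint -1.0302.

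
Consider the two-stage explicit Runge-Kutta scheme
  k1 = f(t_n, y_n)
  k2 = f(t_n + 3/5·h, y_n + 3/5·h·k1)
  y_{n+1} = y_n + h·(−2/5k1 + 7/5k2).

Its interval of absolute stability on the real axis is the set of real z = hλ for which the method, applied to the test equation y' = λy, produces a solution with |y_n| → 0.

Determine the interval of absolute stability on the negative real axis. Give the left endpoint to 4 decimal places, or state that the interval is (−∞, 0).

z∈(-1.1905,0).

On y'=λy, z=hλ:
  k1=λy_n ⇒ h·k1=z·y_n;  k2=λ(1+3/5z)y_n ⇒ h·k2=z(1+3/5z)y_n
  y_{n+1}/y_n = 1 − 2/5z + 7/5z(1+3/5z) = 1 + z + 21/25z²
  R(z) = 1 + z + 21/25z².

Boundary: |R(x)|=1, x<0.
x=-1.04: |R|=0.8685
R=1: x+21/25x²=0 ⇒ x=−25/21=-1.1905; min R=1−1/(4·21/25)=0.7024>−1
Confirm numerically:
  x=-0.725: |R|=0.71653 <1
  x=-0.552: |R|=0.70395 <1
  x=-0.502: |R|=0.70968 <1
  x=-1.627: |R|=1.59659 >1
  x=-1.343: |R|=1.17207 >1
So |R|<1 on (-1.1905, 0).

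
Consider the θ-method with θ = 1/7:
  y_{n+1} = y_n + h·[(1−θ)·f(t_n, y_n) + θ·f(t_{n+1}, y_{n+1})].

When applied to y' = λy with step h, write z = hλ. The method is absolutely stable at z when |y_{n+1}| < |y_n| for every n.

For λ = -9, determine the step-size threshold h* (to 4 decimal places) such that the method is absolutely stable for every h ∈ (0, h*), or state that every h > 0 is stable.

Set f=λy, z=hλ:
  y_{n+1} = y_n + z·[6/7·y_n + 1/7·y_{n+1}] ⇒ (1 − 1/7z)y_{n+1} = (1 + 6/7z)y_n
  ⇒ R(z) = (1 + 6/7z)/(1 − 1/7z).

Solve |R(x)|<1 on ℝ⁻.
x=-1.78: |R|=0.4191
R=−1: 1+6/7x = −1+1/7x ⇒ -5/7x=2 ⇒ x=2/(-5/7)=-2.8000
Confirm numerically:
  x=-2.634: |R|=0.91385 <1
  x=-2.236: |R|=0.69467 <1
  x=-1.865: |R|=0.47265 <1
  x=-1.652: |R|=0.33657 <1
  x=-3.215: |R|=1.20313 >1
  x=-3.007: |R|=1.10343 >1
Interval (-2.8000, 0).

(-2.8000,0); λ=-9 ⇒ h* = (14/5)/9 = 0.3111.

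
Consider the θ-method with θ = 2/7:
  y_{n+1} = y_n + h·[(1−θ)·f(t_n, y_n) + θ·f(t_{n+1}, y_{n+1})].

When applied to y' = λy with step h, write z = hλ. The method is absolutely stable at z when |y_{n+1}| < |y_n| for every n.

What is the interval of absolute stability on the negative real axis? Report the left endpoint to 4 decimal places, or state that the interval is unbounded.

With y'=λy (z=hλ):
  y_{n+1} = y_n + z·[5/7·y_n + 2/7·y_{n+1}] ⇒ (1 − 2/7z)y_{n+1} = (1 + 5/7z)y_n
  Hence R(z) = (1 + 5/7z)/(1 − 2/7z).

Need |R(x)|<1, x<0.
x=-1.24: |R|=0.0844
R=−1: 1+5/7x = −1+2/7x ⇒ -3/7x=2 ⇒ x=2/(-3/7)=-4.6667
Confirm numerically:
  x=-4.541: |R|=0.97656 <1
  x=-3.279: |R|=0.69295 <1
  x=-3.165: |R|=0.66204 <1
  x=-3.059: |R|=0.63234 <1
  x=-5.233: |R|=1.09727 >1
  x=-4.900: |R|=1.04167 >1
Stable set (-4.6667, 0).

z∈(-4.6667,0).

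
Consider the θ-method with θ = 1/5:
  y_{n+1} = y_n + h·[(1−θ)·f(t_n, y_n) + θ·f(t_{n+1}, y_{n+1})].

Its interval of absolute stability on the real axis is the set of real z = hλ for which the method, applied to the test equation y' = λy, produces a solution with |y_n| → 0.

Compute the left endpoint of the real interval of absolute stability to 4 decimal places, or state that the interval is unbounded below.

Test eqn y'=λy, z=hλ:
  y_{n+1} = y_n + z·[4/5·y_n + 1/5·y_{n+1}] ⇒ (1 − 1/5z)y_{n+1} = (1 + 4/5z)y_n
  so R(z) = (1 + 4/5z)/(1 − 1/5z).

Solve |R(x)|<1 on ℝ⁻.
x=-0.79: |R|=0.3178
R=−1: 1+4/5x = −1+1/5x ⇒ -3/5x=2 ⇒ x=2/(-3/5)=-3.3333
Confirm numerically:
  x=-2.938: |R|=0.85059 <1
  x=-2.898: |R|=0.83464 <1
  x=-1.734: |R|=0.28750 <1
  x=-1.516: |R|=0.16329 <1
  x=-3.517: |R|=1.06469 >1
  x=-3.498: |R|=1.05813 >1
  x=-3.410: |R|=1.02735 >1
So |R|<1 on (-3.3333, 0).

z* = -3.3333.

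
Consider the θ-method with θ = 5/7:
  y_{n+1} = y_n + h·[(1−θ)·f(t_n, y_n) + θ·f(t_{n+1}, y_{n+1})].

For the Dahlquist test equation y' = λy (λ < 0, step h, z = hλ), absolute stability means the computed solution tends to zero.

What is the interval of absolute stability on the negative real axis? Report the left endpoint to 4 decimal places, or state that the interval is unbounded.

(−∞, 0) — no finite endpoint.

On y'=λy, z=hλ:
  y_{n+1} = y_n + z·[2/7·y_n + 5/7·y_{n+1}] ⇒ (1 − 5/7z)y_{n+1} = (1 + 2/7z)y_n
  so R(z) = (1 + 2/7z)/(1 − 5/7z).

Find x<0 with |R(x)|<1.
x=-0.49: |R|=0.6370
x=-2: |R|=0.1765
x=-10: |R|=0.2281
x=-100: |R|=0.3807
θ=5/7≥1/2 ⇒ |1+2/7x|<|1−5/7x| ∀x<0 ⇒ unbounded interval.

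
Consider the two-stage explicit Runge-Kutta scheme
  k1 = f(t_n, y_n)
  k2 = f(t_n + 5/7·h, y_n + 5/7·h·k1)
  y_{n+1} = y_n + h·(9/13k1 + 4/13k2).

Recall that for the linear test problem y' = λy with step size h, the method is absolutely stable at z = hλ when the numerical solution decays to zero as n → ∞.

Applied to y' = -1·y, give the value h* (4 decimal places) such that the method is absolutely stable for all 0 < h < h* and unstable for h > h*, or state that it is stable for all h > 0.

(-4.5500,0); λ=-1 ⇒ h* = (91/20)/1 = 4.5500.

Test eqn y'=λy, z=hλ:
  k1=λy_n ⇒ h·k1=z·y_n;  k2=λ(1+5/7z)y_n ⇒ h·k2=z(1+5/7z)y_n
  y_{n+1}/y_n = 1 + 9/13z + 4/13z(1+5/7z) = 1 + z + 20/91z²
  so R(z) = 1 + z + 20/91z².

Boundary: |R(x)|=1, x<0.
x=-0.69: |R|=0.4146
R=1: x+20/91x²=0 ⇒ x=−91/20=-4.5500; min R=1−1/(4·20/91)=-0.1375>−1
Confirm numerically:
  x=-4.367: |R|=0.82436 <1
  x=-4.035: |R|=0.54329 <1
  x=-4.011: |R|=0.52485 <1
  x=-4.974: |R|=1.46351 >1
  x=-4.626: |R|=1.07727 >1
  x=-4.615: |R|=1.06593 >1
Interval (-4.5500, 0).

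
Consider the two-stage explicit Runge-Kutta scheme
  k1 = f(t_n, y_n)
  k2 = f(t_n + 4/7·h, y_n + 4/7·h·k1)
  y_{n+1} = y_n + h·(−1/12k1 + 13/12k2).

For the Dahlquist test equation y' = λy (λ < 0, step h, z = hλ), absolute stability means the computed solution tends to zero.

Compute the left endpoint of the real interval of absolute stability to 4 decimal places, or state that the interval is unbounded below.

z* = -1.6154.

On y'=λy, z=hλ:
  k1=λy_n ⇒ h·k1=z·y_n;  k2=λ(1+4/7z)y_n ⇒ h·k2=z(1+4/7z)y_n
  y_{n+1}/y_n = 1 − 1/12z + 13/12z(1+4/7z) = 1 + z + 13/21z²
  ⇒ R(z) = 1 + z + 13/21z².

Find x<0 with |R(x)|<1.
x=-1.74: |R|=1.1342
R=1: x+13/21x²=0 ⇒ x=−21/13=-1.6154; min R=1−1/(4·13/21)=0.5962>−1
Confirm numerically:
  x=-1.364: |R|=0.78774 <1
  x=-1.063: |R|=0.63650 <1
  x=-1.023: |R|=0.62485 <1
  x=-0.995: |R|=0.61787 <1
  x=-1.768: |R|=1.16703 >1
  x=-1.702: |R|=1.09126 >1
Interval (-1.6154, 0).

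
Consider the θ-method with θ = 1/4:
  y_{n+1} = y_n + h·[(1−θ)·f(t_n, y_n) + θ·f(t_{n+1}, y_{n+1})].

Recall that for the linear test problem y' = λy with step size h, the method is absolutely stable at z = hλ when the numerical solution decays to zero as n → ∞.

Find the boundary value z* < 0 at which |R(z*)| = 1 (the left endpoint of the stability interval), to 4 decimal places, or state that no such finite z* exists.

Test eqn y'=λy, z=hλ:
  y_{n+1} = y_n + z·[3/4·y_n + 1/4·y_{n+1}] ⇒ (1 − 1/4z)y_{n+1} = (1 + 3/4z)y_n
  so R(z) = (1 + 3/4z)/(1 − 1/4z).

Solve |R(x)|<1 on ℝ⁻.
x=-0.83: |R|=0.3126
R=−1: 1+3/4x = −1+1/4x ⇒ -1/2x=2 ⇒ x=2/(-1/2)=-4.0000
Confirm numerically:
  x=-3.587: |R|=0.89113 <1
  x=-3.405: |R|=0.83930 <1
  x=-2.632: |R|=0.58745 <1
  x=-4.208: |R|=1.05068 >1
  x=-4.111: |R|=1.02737 >1
Interval (-4.0000, 0).

z* = -4.0000.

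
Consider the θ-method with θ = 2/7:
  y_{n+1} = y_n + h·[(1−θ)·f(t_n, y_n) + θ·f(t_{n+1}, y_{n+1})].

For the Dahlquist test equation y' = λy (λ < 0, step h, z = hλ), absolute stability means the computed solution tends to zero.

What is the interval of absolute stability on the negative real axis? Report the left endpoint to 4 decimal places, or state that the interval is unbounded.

z∈(-4.6667,0).

Set f=λy, z=hλ:
  y_{n+1} = y_n + z·[5/7·y_n + 2/7·y_{n+1}] ⇒ (1 − 2/7z)y_{n+1} = (1 + 5/7z)y_n
  Hence R(z) = (1 + 5/7z)/(1 − 2/7z).

Need |R(x)|<1, x<0.
x=-1.07: |R|=0.1805
R=−1: 1+5/7x = −1+2/7x ⇒ -3/7x=2 ⇒ x=2/(-3/7)=-4.6667
Confirm numerically:
  x=-3.720: |R|=0.80332 <1
  x=-2.967: |R|=0.60577 <1
  x=-2.199: |R|=0.35050 <1
  x=-5.165: |R|=1.08627 >1
  x=-4.874: |R|=1.03714 >1
Interval (-4.6667, 0).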